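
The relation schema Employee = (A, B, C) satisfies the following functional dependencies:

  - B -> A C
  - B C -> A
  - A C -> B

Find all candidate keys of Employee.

{B}⁺: B→AC adds A, C → {A, B, C}.
{A, C}⁺: AC→B adds B → {A, B, C}.

{B}, {A, C}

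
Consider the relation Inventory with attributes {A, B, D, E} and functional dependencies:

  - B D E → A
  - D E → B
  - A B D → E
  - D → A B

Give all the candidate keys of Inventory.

Attribute D never appears on the right-hand side of any dependency, so D must belong to every candidate key.
{D}⁺ = {A, B, D, E}, which is all of the schema, so {D} is the only candidate key.

(D)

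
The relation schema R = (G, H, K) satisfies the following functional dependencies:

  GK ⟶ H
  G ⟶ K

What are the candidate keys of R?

{G}

Attribute G never appears on the right-hand side of any dependency, so G must belong to every candidate key.
{G}⁺ = {G, H, K}, which is all of the schema, so {G} is the only candidate key.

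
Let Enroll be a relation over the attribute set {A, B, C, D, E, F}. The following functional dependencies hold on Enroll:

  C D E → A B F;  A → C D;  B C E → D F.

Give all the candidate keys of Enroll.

AE, BCE, CDE

Attribute E never appears on the right-hand side of any dependency, so E must belong to every candidate key.
{E}⁺ = {E}, which is not all of the schema, so we must add further attributes.
{A, E}⁺: A→CD adds C, D; CDE→ABF adds B, F → {A, B, C, D, E, F}. Minimal: {E}⁺ = {E}; {A}⁺ = {A, C, D} — none reach the full schema.
{B, C, E}⁺: BCE→DF adds D, F; CDE→ABF adds A → {A, B, C, D, E, F}. Minimal: {C, E}⁺ = {C, E}; {B, E}⁺ = {B, E}; {B, C}⁺ = {B, C} — none reach the full schema.
{C, D, E}⁺: CDE→ABF adds A, B, F → {A, B, C, D, E, F}. Minimal: {D, E}⁺ = {D, E}; {C, E}⁺ = {C, E}; {C, D}⁺ = {C, D} — none reach the full schema.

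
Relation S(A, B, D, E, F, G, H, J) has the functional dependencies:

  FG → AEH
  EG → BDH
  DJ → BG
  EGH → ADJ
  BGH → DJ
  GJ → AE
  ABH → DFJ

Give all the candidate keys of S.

{D, J}⁺: DJ→BG adds B, G; GJ→AE adds A, E; EG→BDH adds H; ABH→DFJ adds F → {A, B, D, E, F, G, H, J}. Minimal: {J}⁺ = {J}; {D}⁺ = {D} — none reach the full schema.
{E, G}⁺: EG→BDH adds B, D, H; EGH→ADJ adds A, J; ABH→DFJ adds F → {A, B, D, E, F, G, H, J}. Minimal: {G}⁺ = {G}; {E}⁺ = {E} — none reach the full schema.
{F, G}⁺: FG→AEH adds A, E, H; EG→BDH adds B, D; EGH→ADJ adds J → {A, B, D, E, F, G, H, J}. Minimal: {G}⁺ = {G}; {F}⁺ = {F} — none reach the full schema.
{G, J}⁺: GJ→AE adds A, E; EG→BDH adds B, D, H; ABH→DFJ adds F → {A, B, D, E, F, G, H, J}. Minimal: {J}⁺ = {J}; {G}⁺ = {G} — none reach the full schema.
{A, B, H}⁺: ABH→DFJ adds D, F, J; DJ→BG adds G; GJ→AE adds E → {A, B, D, E, F, G, H, J}. Minimal: {B, H}⁺ = {B, H}; {A, H}⁺ = {A, H}; {A, B}⁺ = {A, B} — none reach the full schema.
{B, G, H}⁺: BGH→DJ adds D, J; GJ→AE adds A, E; ABH→DFJ adds F → {A, B, D, E, F, G, H, J}. Minimal: {G, H}⁺ = {G, H}; {B, H}⁺ = {B, H}; {B, G}⁺ = {B, G} — none reach the full schema.

(D, J), (E, G), (F, G), (G, J), (A, B, H), (B, G, H)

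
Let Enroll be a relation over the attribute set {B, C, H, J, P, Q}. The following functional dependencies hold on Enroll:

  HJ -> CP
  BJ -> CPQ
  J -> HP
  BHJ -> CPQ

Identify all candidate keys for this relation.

{B, J}⁺: BJ→CPQ adds C, P, Q; J→HP adds H → {B, C, H, J, P, Q}. Minimal: {J}⁺ = {C, H, J, P}; {B}⁺ = {B} — none reach the full schema.
No other minimal superkey exists.

(B, J)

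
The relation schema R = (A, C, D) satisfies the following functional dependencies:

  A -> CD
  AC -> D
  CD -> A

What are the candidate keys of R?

{A}⁺: A→CD adds C, D → {A, C, D}.
{C, D}⁺: CD→A adds A → {A, C, D}. Minimal: {D}⁺ = {D}; {C}⁺ = {C} — none reach the full schema.
Any other superkey contains one of these as a subset, so there are no further candidate keys.

A, CD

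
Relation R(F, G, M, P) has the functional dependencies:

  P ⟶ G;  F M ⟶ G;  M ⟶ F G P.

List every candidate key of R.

{M}

Attribute M never appears on the right-hand side of any dependency, so M must belong to every candidate key.
{M}⁺ = {F, G, M, P}, which is all of the schema, so {M} is the only candidate key.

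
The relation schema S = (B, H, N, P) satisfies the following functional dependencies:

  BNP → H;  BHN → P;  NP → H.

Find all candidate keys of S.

Attributes B, N never appear on any right-hand side, so every candidate key must contain {B, N}.
{B, N}⁺ = {B, N}, which is not all of the schema, so we must add further attributes.
{B, H, N}⁺: BHN→P adds P → {B, H, N, P}. Minimal: {H, N}⁺ = {H, N}; {B, N}⁺ = {B, N}; {B, H}⁺ = {B, H} — none reach the full schema.
{B, N, P}⁺: BNP→H adds H → {B, H, N, P}. Minimal: {N, P}⁺ = {H, N, P}; {B, P}⁺ = {B, P}; {B, N}⁺ = {B, N} — none reach the full schema.
Any other superkey contains one of these as a subset, so there are no further candidate keys.

BHN; BNP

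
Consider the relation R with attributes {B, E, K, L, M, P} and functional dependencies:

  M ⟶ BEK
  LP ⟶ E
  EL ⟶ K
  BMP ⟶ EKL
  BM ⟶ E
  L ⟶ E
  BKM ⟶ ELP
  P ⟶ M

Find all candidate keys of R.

{M}⁺: M→BEK adds B, E, K; BKM→ELP adds L, P → {B, E, K, L, M, P}.
{P}⁺: P→M adds M; M→BEK adds B, E, K; BMP→EKL adds L → {B, E, K, L, M, P}.

{M}, {P}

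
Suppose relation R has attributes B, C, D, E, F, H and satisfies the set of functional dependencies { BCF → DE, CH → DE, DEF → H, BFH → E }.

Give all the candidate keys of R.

{B, C, F}

{B, C, F}⁺: BCF→DE adds D, E; DEF→H adds H → {B, C, D, E, F, H}.
No other minimal superkey exists.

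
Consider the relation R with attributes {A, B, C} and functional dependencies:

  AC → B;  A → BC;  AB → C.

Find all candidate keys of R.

Attribute A never appears on the right-hand side of any dependency, so A must belong to every candidate key.
{A}⁺ = {A, B, C}, which is all of the schema, so {A} is the only candidate key.

{A}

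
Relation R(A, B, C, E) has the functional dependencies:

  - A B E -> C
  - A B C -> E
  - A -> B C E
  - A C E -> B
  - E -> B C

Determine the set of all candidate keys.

{A}⁺: A→BCE adds B, C, E → {A, B, C, E}.

(A)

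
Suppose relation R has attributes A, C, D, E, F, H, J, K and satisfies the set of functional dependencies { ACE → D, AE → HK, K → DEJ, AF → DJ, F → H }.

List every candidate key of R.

{A, C, E, F}; {A, C, F, K}

Attributes A, C, F never appear on any right-hand side, so every candidate key must contain {A, C, F}.
{A, C, F}⁺ = {A, C, D, F, H, J}, which is not all of the schema, so we must add further attributes.
{A, C, E, F}⁺: ACE→D adds D; AE→HK adds H, K; K→DEJ adds J → {A, C, D, E, F, H, J, K}. Minimal: {C, E, F}⁺ = {C, E, F, H}; {A, E, F}⁺ = {A, D, E, F, H, J, K}; {A, C, F}⁺ = {A, C, D, F, H, J}; … — none reach the full schema.
{A, C, F, K}⁺: K→DEJ adds D, E, J; F→H adds H → {A, C, D, E, F, H, J, K}. Minimal: {C, F, K}⁺ = {C, D, E, F, H, J, K}; {A, F, K}⁺ = {A, D, E, F, H, J, K}; {A, C, K}⁺ = {A, C, D, E, H, J, K}; … — none reach the full schema.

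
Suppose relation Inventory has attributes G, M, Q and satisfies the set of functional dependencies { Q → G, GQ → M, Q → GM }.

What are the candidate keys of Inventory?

(Q)

Attribute Q never appears on the right-hand side of any dependency, so Q must belong to every candidate key.
{Q}⁺ = {G, M, Q}, which is all of the schema, so {Q} is the only candidate key.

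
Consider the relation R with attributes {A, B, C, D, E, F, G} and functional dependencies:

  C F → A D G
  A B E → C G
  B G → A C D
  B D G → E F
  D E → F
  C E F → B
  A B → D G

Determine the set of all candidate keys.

{A, B}, {B, G}, {B, C, F}, {C, D, E}, {C, E, F}

{A, B}⁺: AB→DG adds D, G; BG→ACD adds C; BDG→EF adds E, F → {A, B, C, D, E, F, G}. Minimal: {B}⁺ = {B}; {A}⁺ = {A} — none reach the full schema.
{B, G}⁺: BG→ACD adds A, C, D; BDG→EF adds E, F → {A, B, C, D, E, F, G}. Minimal: {G}⁺ = {G}; {B}⁺ = {B} — none reach the full schema.
{B, C, F}⁺: CF→ADG adds A, D, G; BDG→EF adds E → {A, B, C, D, E, F, G}. Minimal: {C, F}⁺ = {A, C, D, F, G}; {B, F}⁺ = {B, F}; {B, C}⁺ = {B, C} — none reach the full schema.
{C, D, E}⁺: DE→F adds F; CEF→B adds B; CF→ADG adds A, G → {A, B, C, D, E, F, G}. Minimal: {D, E}⁺ = {D, E, F}; {C, E}⁺ = {C, E}; {C, D}⁺ = {C, D} — none reach the full schema.
{C, E, F}⁺: CF→ADG adds A, D, G; CEF→B adds B → {A, B, C, D, E, F, G}. Minimal: {E, F}⁺ = {E, F}; {C, F}⁺ = {A, C, D, F, G}; {C, E}⁺ = {C, E} — none reach the full schema.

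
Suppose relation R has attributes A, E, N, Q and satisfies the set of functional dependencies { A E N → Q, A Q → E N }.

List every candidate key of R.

{A, Q}⁺: AQ→EN adds E, N → {A, E, N, Q}. Minimal: {Q}⁺ = {Q}; {A}⁺ = {A} — none reach the full schema.
{A, E, N}⁺: AEN→Q adds Q → {A, E, N, Q}. Minimal: {E, N}⁺ = {E, N}; {A, N}⁺ = {A, N}; {A, E}⁺ = {A, E} — none reach the full schema.
Any other superkey contains one of these as a subset, so there are no further candidate keys.

{A, Q}; {A, E, N}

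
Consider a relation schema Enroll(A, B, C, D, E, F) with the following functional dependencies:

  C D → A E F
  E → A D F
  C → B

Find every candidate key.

{C, D}⁺: CD→AEF adds A, E, F; C→B adds B → {A, B, C, D, E, F}. Minimal: {D}⁺ = {D}; {C}⁺ = {B, C} — none reach the full schema.
{C, E}⁺: E→ADF adds A, D, F; C→B adds B → {A, B, C, D, E, F}. Minimal: {E}⁺ = {A, D, E, F}; {C}⁺ = {B, C} — none reach the full schema.
Any other superkey contains one of these as a subset, so there are no further candidate keys.

(C, D); (C, E)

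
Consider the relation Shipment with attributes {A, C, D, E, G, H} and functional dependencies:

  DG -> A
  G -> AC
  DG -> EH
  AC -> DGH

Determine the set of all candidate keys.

{G}⁺: G→AC adds A, C; AC→DGH adds D, H; DG→EH adds E → {A, C, D, E, G, H}.
{A, C}⁺: AC→DGH adds D, G, H; DG→EH adds E → {A, C, D, E, G, H}.
Any other superkey contains one of these as a subset, so there are no further candidate keys.

{G}, {A, C}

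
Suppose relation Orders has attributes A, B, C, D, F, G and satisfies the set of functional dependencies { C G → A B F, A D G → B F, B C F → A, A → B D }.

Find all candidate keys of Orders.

Attributes C, G never appear on any right-hand side, so every candidate key must contain {C, G}.
{C, G}⁺ = {A, B, C, D, F, G}, which is all of the schema, so {C, G} is the only candidate key.

(C, G)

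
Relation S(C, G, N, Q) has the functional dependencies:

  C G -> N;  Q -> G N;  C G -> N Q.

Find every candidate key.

Attribute C never appears on the right-hand side of any dependency, so C must belong to every candidate key.
{C}⁺ = {C}, which is not all of the schema, so we must add further attributes.
{C, G}⁺: CG→N adds N; CG→NQ adds Q → {C, G, N, Q}. Minimal: {G}⁺ = {G}; {C}⁺ = {C} — none reach the full schema.
{C, Q}⁺: Q→GN adds G, N → {C, G, N, Q}. Minimal: {Q}⁺ = {G, N, Q}; {C}⁺ = {C} — none reach the full schema.
Any other superkey contains one of these as a subset, so there are no further candidate keys.

(C, G); (C, Q)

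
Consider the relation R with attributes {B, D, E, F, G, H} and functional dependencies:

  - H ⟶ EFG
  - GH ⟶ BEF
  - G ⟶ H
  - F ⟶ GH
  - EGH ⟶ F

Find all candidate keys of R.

Attribute D never appears on the right-hand side of any dependency, so D must belong to every candidate key.
{D}⁺ = {D}, which is not all of the schema, so we must add further attributes.
{D, F}⁺: F→GH adds G, H; H→EFG adds E; GH→BEF adds B → {B, D, E, F, G, H}. Minimal: {F}⁺ = {B, E, F, G, H}; {D}⁺ = {D} — none reach the full schema.
{D, G}⁺: G→H adds H; H→EFG adds E, F; GH→BEF adds B → {B, D, E, F, G, H}. Minimal: {G}⁺ = {B, E, F, G, H}; {D}⁺ = {D} — none reach the full schema.
{D, H}⁺: H→EFG adds E, F, G; GH→BEF adds B → {B, D, E, F, G, H}. Minimal: {H}⁺ = {B, E, F, G, H}; {D}⁺ = {D} — none reach the full schema.

DF, DG, DH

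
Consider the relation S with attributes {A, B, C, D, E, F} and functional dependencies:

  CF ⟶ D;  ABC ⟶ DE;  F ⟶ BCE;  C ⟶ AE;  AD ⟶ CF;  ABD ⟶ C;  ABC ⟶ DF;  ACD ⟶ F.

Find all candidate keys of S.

{F}⁺: F→BCE adds B, C, E; C→AE adds A; ABC→DF adds D → {A, B, C, D, E, F}.
{A, D}⁺: AD→CF adds C, F; F→BCE adds B, E → {A, B, C, D, E, F}. Minimal: {D}⁺ = {D}; {A}⁺ = {A} — none reach the full schema.
{B, C}⁺: C→AE adds A, E; ABC→DF adds D, F → {A, B, C, D, E, F}. Minimal: {C}⁺ = {A, C, E}; {B}⁺ = {B} — none reach the full schema.
{C, D}⁺: C→AE adds A, E; AD→CF adds F; F→BCE adds B → {A, B, C, D, E, F}. Minimal: {D}⁺ = {D}; {C}⁺ = {A, C, E} — none reach the full schema.
Any other superkey contains one of these as a subset, so there are no further candidate keys.

(F); (A, D); (B, C); (C, D)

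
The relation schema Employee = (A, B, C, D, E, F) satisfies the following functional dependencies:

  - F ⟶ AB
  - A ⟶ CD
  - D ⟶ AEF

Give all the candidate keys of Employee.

{A}, {D}, {F}

{A}⁺: A→CD adds C, D; D→AEF adds E, F; F→AB adds B → {A, B, C, D, E, F}.
{D}⁺: D→AEF adds A, E, F; F→AB adds B; A→CD adds C → {A, B, C, D, E, F}.
{F}⁺: F→AB adds A, B; A→CD adds C, D; D→AEF adds E → {A, B, C, D, E, F}.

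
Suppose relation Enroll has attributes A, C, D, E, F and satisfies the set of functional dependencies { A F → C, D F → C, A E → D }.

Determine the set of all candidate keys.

Attributes A, E, F never appear on any right-hand side, so every candidate key must contain {A, E, F}.
{A, E, F}⁺ = {A, C, D, E, F}, which is all of the schema, so {A, E, F} is the only candidate key.

{A, E, F}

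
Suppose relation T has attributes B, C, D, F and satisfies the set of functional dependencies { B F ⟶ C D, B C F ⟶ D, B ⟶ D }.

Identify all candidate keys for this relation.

Attributes B, F never appear on any right-hand side, so every candidate key must contain {B, F}.
{B, F}⁺ = {B, C, D, F}, which is all of the schema, so {B, F} is the only candidate key.

{B, F}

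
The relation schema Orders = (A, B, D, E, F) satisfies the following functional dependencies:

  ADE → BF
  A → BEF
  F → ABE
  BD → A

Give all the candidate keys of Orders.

Attribute D never appears on the right-hand side of any dependency, so D must belong to every candidate key.
{D}⁺ = {D}, which is not all of the schema, so we must add further attributes.
{A, D}⁺: A→BEF adds B, E, F → {A, B, D, E, F}. Minimal: {D}⁺ = {D}; {A}⁺ = {A, B, E, F} — none reach the full schema.
{B, D}⁺: BD→A adds A; A→BEF adds E, F → {A, B, D, E, F}. Minimal: {D}⁺ = {D}; {B}⁺ = {B} — none reach the full schema.
{D, F}⁺: F→ABE adds A, B, E → {A, B, D, E, F}. Minimal: {F}⁺ = {A, B, E, F}; {D}⁺ = {D} — none reach the full schema.

{A, D}; {B, D}; {D, F}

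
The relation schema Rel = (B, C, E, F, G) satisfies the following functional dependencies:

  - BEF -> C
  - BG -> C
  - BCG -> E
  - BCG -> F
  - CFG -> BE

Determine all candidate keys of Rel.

Attribute G never appears on the right-hand side of any dependency, so G must belong to every candidate key.
{G}⁺ = {G}, which is not all of the schema, so we must add further attributes.
{B, G}⁺: BG→C adds C; BCG→E adds E; BCG→F adds F → {B, C, E, F, G}. Minimal: {G}⁺ = {G}; {B}⁺ = {B} — none reach the full schema.
{C, F, G}⁺: CFG→BE adds B, E → {B, C, E, F, G}. Minimal: {F, G}⁺ = {F, G}; {C, G}⁺ = {C, G}; {C, F}⁺ = {C, F} — none reach the full schema.

{B, G}, {C, F, G}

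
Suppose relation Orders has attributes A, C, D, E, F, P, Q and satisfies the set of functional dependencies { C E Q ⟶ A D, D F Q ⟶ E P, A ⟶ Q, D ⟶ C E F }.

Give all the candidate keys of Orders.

{A, D}; {D, Q}; {A, C, E}; {C, E, Q}

{A, D}⁺: A→Q adds Q; D→CEF adds C, E, F; DFQ→EP adds P → {A, C, D, E, F, P, Q}.
{D, Q}⁺: D→CEF adds C, E, F; CEQ→AD adds A; DFQ→EP adds P → {A, C, D, E, F, P, Q}.
{A, C, E}⁺: A→Q adds Q; CEQ→AD adds D; D→CEF adds F; DFQ→EP adds P → {A, C, D, E, F, P, Q}.
{C, E, Q}⁺: CEQ→AD adds A, D; D→CEF adds F; DFQ→EP adds P → {A, C, D, E, F, P, Q}.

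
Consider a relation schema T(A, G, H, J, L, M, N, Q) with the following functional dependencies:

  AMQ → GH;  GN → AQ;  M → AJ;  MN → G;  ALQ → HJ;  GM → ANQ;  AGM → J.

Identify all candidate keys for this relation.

(G, L, M); (L, M, N); (L, M, Q)

Attributes L, M never appear on any right-hand side, so every candidate key must contain {L, M}.
{L, M}⁺ = {A, J, L, M}, which is not all of the schema, so we must add further attributes.
{G, L, M}⁺: M→AJ adds A, J; GM→ANQ adds N, Q; AMQ→GH adds H → {A, G, H, J, L, M, N, Q}.
{L, M, N}⁺: M→AJ adds A, J; MN→G adds G; GM→ANQ adds Q; AMQ→GH adds H → {A, G, H, J, L, M, N, Q}.
{L, M, Q}⁺: M→AJ adds A, J; ALQ→HJ adds H; AMQ→GH adds G; GM→ANQ adds N → {A, G, H, J, L, M, N, Q}.
Any other superkey contains one of these as a subset, so there are no further candidate keys.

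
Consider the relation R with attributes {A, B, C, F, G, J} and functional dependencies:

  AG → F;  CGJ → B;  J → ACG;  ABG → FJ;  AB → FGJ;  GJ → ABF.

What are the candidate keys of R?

{J}⁺: J→ACG adds A, C, G; GJ→ABF adds B, F → {A, B, C, F, G, J}.
{A, B}⁺: AB→FGJ adds F, G, J; J→ACG adds C → {A, B, C, F, G, J}.

{J}; {A, B}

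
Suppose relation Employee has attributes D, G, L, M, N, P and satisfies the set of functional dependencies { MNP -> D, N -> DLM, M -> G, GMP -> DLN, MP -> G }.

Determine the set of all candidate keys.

{M, P}, {N, P}

Attribute P never appears on the right-hand side of any dependency, so P must belong to every candidate key.
{P}⁺ = {P}, which is not all of the schema, so we must add further attributes.
{M, P}⁺: M→G adds G; GMP→DLN adds D, L, N → {D, G, L, M, N, P}.
{N, P}⁺: N→DLM adds D, L, M; M→G adds G → {D, G, L, M, N, P}.
Any other superkey contains one of these as a subset, so there are no further candidate keys.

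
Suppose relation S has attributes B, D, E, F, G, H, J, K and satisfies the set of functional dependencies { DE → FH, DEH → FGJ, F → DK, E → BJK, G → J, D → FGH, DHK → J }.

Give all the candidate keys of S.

(D, E), (E, F)

Attribute E never appears on the right-hand side of any dependency, so E must belong to every candidate key.
{E}⁺ = {B, E, J, K}, which is not all of the schema, so we must add further attributes.
{D, E}⁺: DE→FH adds F, H; DEH→FGJ adds G, J; F→DK adds K; E→BJK adds B → {B, D, E, F, G, H, J, K}. Minimal: {E}⁺ = {B, E, J, K}; {D}⁺ = {D, F, G, H, J, K} — none reach the full schema.
{E, F}⁺: F→DK adds D, K; E→BJK adds B, J; D→FGH adds G, H → {B, D, E, F, G, H, J, K}. Minimal: {F}⁺ = {D, F, G, H, J, K}; {E}⁺ = {B, E, J, K} — none reach the full schema.
Any other superkey contains one of these as a subset, so there are no further candidate keys.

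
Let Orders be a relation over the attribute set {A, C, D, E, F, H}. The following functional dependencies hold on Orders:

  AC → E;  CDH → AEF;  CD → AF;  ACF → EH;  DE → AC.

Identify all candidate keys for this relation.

{C, D}, {D, E}

Attribute D never appears on the right-hand side of any dependency, so D must belong to every candidate key.
{D}⁺ = {D}, which is not all of the schema, so we must add further attributes.
{C, D}⁺: CD→AF adds A, F; ACF→EH adds E, H → {A, C, D, E, F, H}. Minimal: {D}⁺ = {D}; {C}⁺ = {C} — none reach the full schema.
{D, E}⁺: DE→AC adds A, C; CD→AF adds F; ACF→EH adds H → {A, C, D, E, F, H}. Minimal: {E}⁺ = {E}; {D}⁺ = {D} — none reach the full schema.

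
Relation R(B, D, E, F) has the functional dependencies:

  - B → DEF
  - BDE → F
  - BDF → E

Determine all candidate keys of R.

{B}

Attribute B never appears on the right-hand side of any dependency, so B must belong to every candidate key.
{B}⁺ = {B, D, E, F}, which is all of the schema, so {B} is the only candidate key.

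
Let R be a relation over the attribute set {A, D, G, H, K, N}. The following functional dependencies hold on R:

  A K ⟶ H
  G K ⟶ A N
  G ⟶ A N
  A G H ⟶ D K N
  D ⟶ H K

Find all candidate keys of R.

{D, G}⁺: G→AN adds A, N; D→HK adds H, K → {A, D, G, H, K, N}.
{G, H}⁺: G→AN adds A, N; AGH→DKN adds D, K → {A, D, G, H, K, N}.
{G, K}⁺: GK→AN adds A, N; AK→H adds H; AGH→DKN adds D → {A, D, G, H, K, N}.
Any other superkey contains one of these as a subset, so there are no further candidate keys.

(D, G), (G, H), (G, K)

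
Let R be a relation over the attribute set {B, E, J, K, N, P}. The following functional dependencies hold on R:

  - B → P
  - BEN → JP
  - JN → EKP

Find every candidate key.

{B, E, N}, {B, J, N}

Attributes B, N never appear on any right-hand side, so every candidate key must contain {B, N}.
{B, N}⁺ = {B, N, P}, which is not all of the schema, so we must add further attributes.
{B, E, N}⁺: B→P adds P; BEN→JP adds J; JN→EKP adds K → {B, E, J, K, N, P}. Minimal: {E, N}⁺ = {E, N}; {B, N}⁺ = {B, N, P}; {B, E}⁺ = {B, E, P} — none reach the full schema.
{B, J, N}⁺: B→P adds P; JN→EKP adds E, K → {B, E, J, K, N, P}. Minimal: {J, N}⁺ = {E, J, K, N, P}; {B, N}⁺ = {B, N, P}; {B, J}⁺ = {B, J, P} — none reach the full schema.
Any other superkey contains one of these as a subset, so there are no further candidate keys.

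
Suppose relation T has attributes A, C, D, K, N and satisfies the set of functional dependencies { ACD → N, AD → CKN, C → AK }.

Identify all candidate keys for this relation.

Attribute D never appears on the right-hand side of any dependency, so D must belong to every candidate key.
{D}⁺ = {D}, which is not all of the schema, so we must add further attributes.
{A, D}⁺: AD→CKN adds C, K, N → {A, C, D, K, N}.
{C, D}⁺: C→AK adds A, K; ACD→N adds N → {A, C, D, K, N}.

(A, D), (C, D)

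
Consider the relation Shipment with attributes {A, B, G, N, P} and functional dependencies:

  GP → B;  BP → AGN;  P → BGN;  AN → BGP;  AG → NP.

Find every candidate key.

{P}, {A, G}, {A, N}

{P}⁺: P→BGN adds B, G, N; BP→AGN adds A → {A, B, G, N, P}.
{A, G}⁺: AG→NP adds N, P; GP→B adds B → {A, B, G, N, P}. Minimal: {G}⁺ = {G}; {A}⁺ = {A} — none reach the full schema.
{A, N}⁺: AN→BGP adds B, G, P → {A, B, G, N, P}. Minimal: {N}⁺ = {N}; {A}⁺ = {A} — none reach the full schema.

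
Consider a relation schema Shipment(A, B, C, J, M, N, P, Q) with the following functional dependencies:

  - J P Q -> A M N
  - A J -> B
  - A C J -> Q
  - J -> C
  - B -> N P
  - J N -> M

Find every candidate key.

Attribute J never appears on the right-hand side of any dependency, so J must belong to every candidate key.
{J}⁺ = {C, J}, which is not all of the schema, so we must add further attributes.
{A, J}⁺: AJ→B adds B; J→C adds C; B→NP adds N, P; JN→M adds M; ACJ→Q adds Q → {A, B, C, J, M, N, P, Q}.
{B, J, Q}⁺: J→C adds C; B→NP adds N, P; JN→M adds M; JPQ→AMN adds A → {A, B, C, J, M, N, P, Q}.
{J, P, Q}⁺: JPQ→AMN adds A, M, N; AJ→B adds B; J→C adds C → {A, B, C, J, M, N, P, Q}.
Any other superkey contains one of these as a subset, so there are no further candidate keys.

(A, J), (B, J, Q), (J, P, Q)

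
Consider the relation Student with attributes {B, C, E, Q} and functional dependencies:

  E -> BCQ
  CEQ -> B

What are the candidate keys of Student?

(E)

Attribute E never appears on the right-hand side of any dependency, so E must belong to every candidate key.
{E}⁺ = {B, C, E, Q}, which is all of the schema, so {E} is the only candidate key.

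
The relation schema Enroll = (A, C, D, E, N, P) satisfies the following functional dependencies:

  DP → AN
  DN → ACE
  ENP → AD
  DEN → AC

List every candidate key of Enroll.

(D, P), (E, N, P)

Attribute P never appears on the right-hand side of any dependency, so P must belong to every candidate key.
{P}⁺ = {P}, which is not all of the schema, so we must add further attributes.
{D, P}⁺: DP→AN adds A, N; DN→ACE adds C, E → {A, C, D, E, N, P}.
{E, N, P}⁺: ENP→AD adds A, D; DEN→AC adds C → {A, C, D, E, N, P}.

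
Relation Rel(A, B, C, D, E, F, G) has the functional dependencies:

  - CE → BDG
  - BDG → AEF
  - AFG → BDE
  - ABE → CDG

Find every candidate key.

(C, E); (A, B, E); (A, F, G); (B, D, G)

{C, E}⁺: CE→BDG adds B, D, G; BDG→AEF adds A, F → {A, B, C, D, E, F, G}. Minimal: {E}⁺ = {E}; {C}⁺ = {C} — none reach the full schema.
{A, B, E}⁺: ABE→CDG adds C, D, G; BDG→AEF adds F → {A, B, C, D, E, F, G}. Minimal: {B, E}⁺ = {B, E}; {A, E}⁺ = {A, E}; {A, B}⁺ = {A, B} — none reach the full schema.
{A, F, G}⁺: AFG→BDE adds B, D, E; ABE→CDG adds C → {A, B, C, D, E, F, G}. Minimal: {F, G}⁺ = {F, G}; {A, G}⁺ = {A, G}; {A, F}⁺ = {A, F} — none reach the full schema.
{B, D, G}⁺: BDG→AEF adds A, E, F; ABE→CDG adds C → {A, B, C, D, E, F, G}. Minimal: {D, G}⁺ = {D, G}; {B, G}⁺ = {B, G}; {B, D}⁺ = {B, D} — none reach the full schema.
Any other superkey contains one of these as a subset, so there are no further candidate keys.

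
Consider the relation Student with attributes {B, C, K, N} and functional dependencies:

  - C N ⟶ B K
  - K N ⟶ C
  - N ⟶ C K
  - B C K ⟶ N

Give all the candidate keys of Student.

(N); (B, C, K)

{N}⁺: N→CK adds C, K; CN→BK adds B → {B, C, K, N}.
{B, C, K}⁺: BCK→N adds N → {B, C, K, N}. Minimal: {C, K}⁺ = {C, K}; {B, K}⁺ = {B, K}; {B, C}⁺ = {B, C} — none reach the full schema.
Any other superkey contains one of these as a subset, so there are no further candidate keys.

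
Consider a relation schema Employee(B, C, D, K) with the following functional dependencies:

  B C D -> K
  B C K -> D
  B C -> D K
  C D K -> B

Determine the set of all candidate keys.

Attribute C never appears on the right-hand side of any dependency, so C must belong to every candidate key.
{C}⁺ = {C}, which is not all of the schema, so we must add further attributes.
{B, C}⁺: BC→DK adds D, K → {B, C, D, K}.
{C, D, K}⁺: CDK→B adds B → {B, C, D, K}.

(B, C), (C, D, K)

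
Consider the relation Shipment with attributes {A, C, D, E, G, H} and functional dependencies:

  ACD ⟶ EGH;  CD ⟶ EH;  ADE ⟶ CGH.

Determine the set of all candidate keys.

Attributes A, D never appear on any right-hand side, so every candidate key must contain {A, D}.
{A, D}⁺ = {A, D}, which is not all of the schema, so we must add further attributes.
{A, C, D}⁺: ACD→EGH adds E, G, H → {A, C, D, E, G, H}.
{A, D, E}⁺: ADE→CGH adds C, G, H → {A, C, D, E, G, H}.

{A, C, D}, {A, D, E}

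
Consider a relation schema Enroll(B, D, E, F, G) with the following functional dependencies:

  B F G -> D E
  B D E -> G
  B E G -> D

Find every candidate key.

Attributes B, F never appear on any right-hand side, so every candidate key must contain {B, F}.
{B, F}⁺ = {B, F}, which is not all of the schema, so we must add further attributes.
{B, F, G}⁺: BFG→DE adds D, E → {B, D, E, F, G}. Minimal: {F, G}⁺ = {F, G}; {B, G}⁺ = {B, G}; {B, F}⁺ = {B, F} — none reach the full schema.
{B, D, E, F}⁺: BDE→G adds G → {B, D, E, F, G}. Minimal: {D, E, F}⁺ = {D, E, F}; {B, E, F}⁺ = {B, E, F}; {B, D, F}⁺ = {B, D, F}; … — none reach the full schema.

(B, F, G), (B, D, E, F)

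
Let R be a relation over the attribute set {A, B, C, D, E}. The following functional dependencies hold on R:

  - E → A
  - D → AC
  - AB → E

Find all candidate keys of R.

Attributes B, D never appear on any right-hand side, so every candidate key must contain {B, D}.
{B, D}⁺ = {A, B, C, D, E}, which is all of the schema, so {B, D} is the only candidate key.

{B, D}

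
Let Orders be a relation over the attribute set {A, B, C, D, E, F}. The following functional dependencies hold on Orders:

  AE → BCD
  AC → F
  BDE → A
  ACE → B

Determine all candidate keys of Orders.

Attribute E never appears on the right-hand side of any dependency, so E must belong to every candidate key.
{E}⁺ = {E}, which is not all of the schema, so we must add further attributes.
{A, E}⁺: AE→BCD adds B, C, D; AC→F adds F → {A, B, C, D, E, F}. Minimal: {E}⁺ = {E}; {A}⁺ = {A} — none reach the full schema.
{B, D, E}⁺: BDE→A adds A; AE→BCD adds C; AC→F adds F → {A, B, C, D, E, F}. Minimal: {D, E}⁺ = {D, E}; {B, E}⁺ = {B, E}; {B, D}⁺ = {B, D} — none reach the full schema.

AE; BDE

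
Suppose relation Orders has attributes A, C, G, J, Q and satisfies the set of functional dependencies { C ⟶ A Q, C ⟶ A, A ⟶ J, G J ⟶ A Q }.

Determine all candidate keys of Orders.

{C, G}

Attributes C, G never appear on any right-hand side, so every candidate key must contain {C, G}.
{C, G}⁺ = {A, C, G, J, Q}, which is all of the schema, so {C, G} is the only candidate key.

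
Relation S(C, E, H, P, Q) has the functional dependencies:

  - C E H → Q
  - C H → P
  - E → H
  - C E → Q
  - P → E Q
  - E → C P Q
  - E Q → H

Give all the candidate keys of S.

{E}⁺: E→H adds H; E→CPQ adds C, P, Q → {C, E, H, P, Q}.
{P}⁺: P→EQ adds E, Q; E→CPQ adds C; EQ→H adds H → {C, E, H, P, Q}.
{C, H}⁺: CH→P adds P; P→EQ adds E, Q → {C, E, H, P, Q}. Minimal: {H}⁺ = {H}; {C}⁺ = {C} — none reach the full schema.

(E), (P), (C, H)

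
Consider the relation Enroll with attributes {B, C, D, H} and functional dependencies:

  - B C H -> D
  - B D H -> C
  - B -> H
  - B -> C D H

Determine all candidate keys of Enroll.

{B}⁺: B→H adds H; B→CDH adds C, D → {B, C, D, H}.

(B)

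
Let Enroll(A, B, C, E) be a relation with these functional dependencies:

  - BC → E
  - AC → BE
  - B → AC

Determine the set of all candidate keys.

(B), (A, C)

{B}⁺: B→AC adds A, C; BC→E adds E → {A, B, C, E}.
{A, C}⁺: AC→BE adds B, E → {A, B, C, E}. Minimal: {C}⁺ = {C}; {A}⁺ = {A} — none reach the full schema.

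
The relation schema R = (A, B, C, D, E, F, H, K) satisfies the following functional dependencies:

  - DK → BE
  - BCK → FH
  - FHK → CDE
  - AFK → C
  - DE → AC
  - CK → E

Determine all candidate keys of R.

Attribute K never appears on the right-hand side of any dependency, so K must belong to every candidate key.
{K}⁺ = {K}, which is not all of the schema, so we must add further attributes.
{D, K}⁺: DK→BE adds B, E; DE→AC adds A, C; BCK→FH adds F, H → {A, B, C, D, E, F, H, K}.
{B, C, K}⁺: BCK→FH adds F, H; FHK→CDE adds D, E; DE→AC adds A → {A, B, C, D, E, F, H, K}.
{F, H, K}⁺: FHK→CDE adds C, D, E; DE→AC adds A; DK→BE adds B → {A, B, C, D, E, F, H, K}.
{A, B, F, K}⁺: AFK→C adds C; CK→E adds E; BCK→FH adds H; FHK→CDE adds D → {A, B, C, D, E, F, H, K}.
Any other superkey contains one of these as a subset, so there are no further candidate keys.

DK, BCK, FHK, ABFK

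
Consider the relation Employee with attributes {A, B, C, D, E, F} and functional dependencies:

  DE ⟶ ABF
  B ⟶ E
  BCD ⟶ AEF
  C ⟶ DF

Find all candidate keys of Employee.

(B, C); (C, E)

Attribute C never appears on the right-hand side of any dependency, so C must belong to every candidate key.
{C}⁺ = {C, D, F}, which is not all of the schema, so we must add further attributes.
{B, C}⁺: B→E adds E; C→DF adds D, F; DE→ABF adds A → {A, B, C, D, E, F}.
{C, E}⁺: C→DF adds D, F; DE→ABF adds A, B → {A, B, C, D, E, F}.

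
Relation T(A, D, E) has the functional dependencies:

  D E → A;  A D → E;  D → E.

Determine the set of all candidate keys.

{D}⁺: D→E adds E; DE→A adds A → {A, D, E}.

{D}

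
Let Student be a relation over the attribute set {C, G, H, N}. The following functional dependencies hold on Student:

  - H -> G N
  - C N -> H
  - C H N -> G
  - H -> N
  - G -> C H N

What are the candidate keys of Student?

{G}, {H}, {C, N}

{G}⁺: G→CHN adds C, H, N → {C, G, H, N}.
{H}⁺: H→GN adds G, N; G→CHN adds C → {C, G, H, N}.
{C, N}⁺: CN→H adds H; CHN→G adds G → {C, G, H, N}. Minimal: {N}⁺ = {N}; {C}⁺ = {C} — none reach the full schema.
Any other superkey contains one of these as a subset, so there are no further candidate keys.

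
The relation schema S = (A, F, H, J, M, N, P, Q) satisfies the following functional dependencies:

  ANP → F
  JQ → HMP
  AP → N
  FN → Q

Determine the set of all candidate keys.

AJP; AJQ; AFJN

Attributes A, J never appear on any right-hand side, so every candidate key must contain {A, J}.
{A, J}⁺ = {A, J}, which is not all of the schema, so we must add further attributes.
{A, J, P}⁺: AP→N adds N; ANP→F adds F; FN→Q adds Q; JQ→HMP adds H, M → {A, F, H, J, M, N, P, Q}. Minimal: {J, P}⁺ = {J, P}; {A, P}⁺ = {A, F, N, P, Q}; {A, J}⁺ = {A, J} — none reach the full schema.
{A, J, Q}⁺: JQ→HMP adds H, M, P; AP→N adds N; ANP→F adds F → {A, F, H, J, M, N, P, Q}. Minimal: {J, Q}⁺ = {H, J, M, P, Q}; {A, Q}⁺ = {A, Q}; {A, J}⁺ = {A, J} — none reach the full schema.
{A, F, J, N}⁺: FN→Q adds Q; JQ→HMP adds H, M, P → {A, F, H, J, M, N, P, Q}. Minimal: {F, J, N}⁺ = {F, H, J, M, N, P, Q}; {A, J, N}⁺ = {A, J, N}; {A, F, N}⁺ = {A, F, N, Q}; … — none reach the full schema.
Any other superkey contains one of these as a subset, so there are no further candidate keys.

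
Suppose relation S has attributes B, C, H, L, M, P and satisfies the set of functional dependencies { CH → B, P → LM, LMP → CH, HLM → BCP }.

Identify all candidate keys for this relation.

(P), (H, L, M)

{P}⁺: P→LM adds L, M; LMP→CH adds C, H; HLM→BCP adds B → {B, C, H, L, M, P}.
{H, L, M}⁺: HLM→BCP adds B, C, P → {B, C, H, L, M, P}. Minimal: {L, M}⁺ = {L, M}; {H, M}⁺ = {H, M}; {H, L}⁺ = {H, L} — none reach the full schema.
Any other superkey contains one of these as a subset, so there are no further candidate keys.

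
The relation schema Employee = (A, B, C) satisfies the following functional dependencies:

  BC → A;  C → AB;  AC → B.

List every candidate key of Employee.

{C}

Attribute C never appears on the right-hand side of any dependency, so C must belong to every candidate key.
{C}⁺ = {A, B, C}, which is all of the schema, so {C} is the only candidate key.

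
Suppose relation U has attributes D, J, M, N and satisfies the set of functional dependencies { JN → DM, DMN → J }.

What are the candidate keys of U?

Attribute N never appears on the right-hand side of any dependency, so N must belong to every candidate key.
{N}⁺ = {N}, which is not all of the schema, so we must add further attributes.
{J, N}⁺: JN→DM adds D, M → {D, J, M, N}.
{D, M, N}⁺: DMN→J adds J → {D, J, M, N}.

{J, N}, {D, M, N}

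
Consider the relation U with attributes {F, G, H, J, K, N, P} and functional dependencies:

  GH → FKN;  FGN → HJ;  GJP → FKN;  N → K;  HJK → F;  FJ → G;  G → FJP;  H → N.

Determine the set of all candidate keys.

{G}; {F, J}; {H, J}

{G}⁺: G→FJP adds F, J, P; GJP→FKN adds K, N; FGN→HJ adds H → {F, G, H, J, K, N, P}.
{F, J}⁺: FJ→G adds G; G→FJP adds P; GJP→FKN adds K, N; FGN→HJ adds H → {F, G, H, J, K, N, P}. Minimal: {J}⁺ = {J}; {F}⁺ = {F} — none reach the full schema.
{H, J}⁺: H→N adds N; N→K adds K; HJK→F adds F; FJ→G adds G; G→FJP adds P → {F, G, H, J, K, N, P}. Minimal: {J}⁺ = {J}; {H}⁺ = {H, K, N} — none reach the full schema.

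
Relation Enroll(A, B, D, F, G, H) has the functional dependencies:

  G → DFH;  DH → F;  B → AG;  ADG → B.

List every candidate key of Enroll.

{B}⁺: B→AG adds A, G; G→DFH adds D, F, H → {A, B, D, F, G, H}.
{A, G}⁺: G→DFH adds D, F, H; ADG→B adds B → {A, B, D, F, G, H}.
Any other superkey contains one of these as a subset, so there are no further candidate keys.

{B}, {A, G}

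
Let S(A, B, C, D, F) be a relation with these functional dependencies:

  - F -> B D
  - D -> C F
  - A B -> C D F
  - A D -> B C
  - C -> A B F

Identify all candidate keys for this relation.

{C}, {D}, {F}, {A, B}

{C}⁺: C→ABF adds A, B, F; F→BD adds D → {A, B, C, D, F}.
{D}⁺: D→CF adds C, F; C→ABF adds A, B → {A, B, C, D, F}.
{F}⁺: F→BD adds B, D; D→CF adds C; C→ABF adds A → {A, B, C, D, F}.
{A, B}⁺: AB→CDF adds C, D, F → {A, B, C, D, F}. Minimal: {B}⁺ = {B}; {A}⁺ = {A} — none reach the full schema.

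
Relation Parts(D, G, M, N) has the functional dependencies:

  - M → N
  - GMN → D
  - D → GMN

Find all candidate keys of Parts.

{D}, {G, M}

{D}⁺: D→GMN adds G, M, N → {D, G, M, N}.
{G, M}⁺: M→N adds N; GMN→D adds D → {D, G, M, N}. Minimal: {M}⁺ = {M, N}; {G}⁺ = {G} — none reach the full schema.
Any other superkey contains one of these as a subset, so there are no further candidate keys.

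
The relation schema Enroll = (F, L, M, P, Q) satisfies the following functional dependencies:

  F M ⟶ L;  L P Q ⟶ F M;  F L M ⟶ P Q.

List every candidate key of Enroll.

{F, M}⁺: FM→L adds L; FLM→PQ adds P, Q → {F, L, M, P, Q}. Minimal: {M}⁺ = {M}; {F}⁺ = {F} — none reach the full schema.
{L, P, Q}⁺: LPQ→FM adds F, M → {F, L, M, P, Q}. Minimal: {P, Q}⁺ = {P, Q}; {L, Q}⁺ = {L, Q}; {L, P}⁺ = {L, P} — none reach the full schema.
Any other superkey contains one of these as a subset, so there are no further candidate keys.

FM; LPQ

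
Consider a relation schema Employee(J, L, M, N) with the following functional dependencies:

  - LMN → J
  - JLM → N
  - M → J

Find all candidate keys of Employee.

{L, M}

Attributes L, M never appear on any right-hand side, so every candidate key must contain {L, M}.
{L, M}⁺ = {J, L, M, N}, which is all of the schema, so {L, M} is the only candidate key.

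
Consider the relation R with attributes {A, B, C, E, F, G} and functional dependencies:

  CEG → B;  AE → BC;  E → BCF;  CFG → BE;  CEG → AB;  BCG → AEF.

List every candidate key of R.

Attribute G never appears on the right-hand side of any dependency, so G must belong to every candidate key.
{G}⁺ = {G}, which is not all of the schema, so we must add further attributes.
{E, G}⁺: E→BCF adds B, C, F; CEG→AB adds A → {A, B, C, E, F, G}.
{B, C, G}⁺: BCG→AEF adds A, E, F → {A, B, C, E, F, G}.
{C, F, G}⁺: CFG→BE adds B, E; CEG→AB adds A → {A, B, C, E, F, G}.

EG, BCG, CFG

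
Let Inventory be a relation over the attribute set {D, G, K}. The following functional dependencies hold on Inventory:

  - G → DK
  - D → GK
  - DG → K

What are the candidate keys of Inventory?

{D}, {G}

{D}⁺: D→GK adds G, K → {D, G, K}.
{G}⁺: G→DK adds D, K → {D, G, K}.
Any other superkey contains one of these as a subset, so there are no further candidate keys.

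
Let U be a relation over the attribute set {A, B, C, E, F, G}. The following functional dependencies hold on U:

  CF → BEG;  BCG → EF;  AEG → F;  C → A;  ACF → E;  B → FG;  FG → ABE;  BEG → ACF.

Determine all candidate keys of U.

{B}⁺: B→FG adds F, G; FG→ABE adds A, E; BEG→ACF adds C → {A, B, C, E, F, G}.
{C, F}⁺: CF→BEG adds B, E, G; C→A adds A → {A, B, C, E, F, G}.
{F, G}⁺: FG→ABE adds A, B, E; BEG→ACF adds C → {A, B, C, E, F, G}.
{A, E, G}⁺: AEG→F adds F; FG→ABE adds B; BEG→ACF adds C → {A, B, C, E, F, G}.
{C, E, G}⁺: C→A adds A; AEG→F adds F; FG→ABE adds B → {A, B, C, E, F, G}.
Any other superkey contains one of these as a subset, so there are no further candidate keys.

{B}, {C, F}, {F, G}, {A, E, G}, {C, E, G}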